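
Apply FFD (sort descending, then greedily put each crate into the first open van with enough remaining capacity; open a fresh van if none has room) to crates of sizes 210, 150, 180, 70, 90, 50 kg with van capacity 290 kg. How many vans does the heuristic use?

3

Sorted descending: 210, 180, 150, 90, 70, 50.
  210 → van 1 (new)  [load 210/290]
  180 → van 2 (new)  [load 180/290]
  150 → van 3 (new)  [load 150/290]
  90 → van 2  [load 270/290]
  70 → van 1  [load 280/290]
  50 → van 3  [load 200/290]
3 vans opened.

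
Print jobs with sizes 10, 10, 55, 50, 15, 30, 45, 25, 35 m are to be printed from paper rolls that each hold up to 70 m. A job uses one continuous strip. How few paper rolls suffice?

4

Total = 55 + 50 + 45 + 35 + 30 + 25 + 15 + 10 + 10 = 275 m.
Lower bound: ⌈275/70⌉ = 4 paper rolls.
A packing using 4 paper rolls:
  roll 1: 55 + 15 = 70
  roll 2: 50 + 10 + 10 = 70
  roll 3: 45 + 25 = 70
  roll 4: 35 + 30 = 65
This matches the lower bound, so 4 is optimal.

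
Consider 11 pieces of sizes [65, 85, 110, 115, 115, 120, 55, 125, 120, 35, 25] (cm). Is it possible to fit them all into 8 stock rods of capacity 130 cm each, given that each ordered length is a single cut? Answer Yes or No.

No

Total = 970 cm; ⌈970/130⌉ = 8.
The bound of 8 does not rule out 8, but exhaustive search shows no assignment into 8 stock rods of capacity 130 cm exists — the minimum is 9.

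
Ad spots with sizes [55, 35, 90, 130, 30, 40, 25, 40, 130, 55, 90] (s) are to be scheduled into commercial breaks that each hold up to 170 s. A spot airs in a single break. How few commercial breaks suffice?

Total = 130 + 130 + 90 + 90 + 55 + 55 + 40 + 40 + 35 + 30 + 25 = 720 s.
Lower bound: ⌈720/170⌉ = 5 commercial breaks.
A packing using 5 commercial breaks:
  break 1: 130 + 40 = 170
  break 2: 130 + 40 = 170
  break 3: 90 + 55 + 25 = 170
  break 4: 90 + 55 = 145
  break 5: 35 + 30 = 65
This matches the lower bound, so 5 is optimal.

5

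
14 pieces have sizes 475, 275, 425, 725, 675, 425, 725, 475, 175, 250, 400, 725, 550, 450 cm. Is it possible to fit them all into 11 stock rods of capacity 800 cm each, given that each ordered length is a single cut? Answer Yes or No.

A valid assignment using 11 stock rods:
  stock rod 1: 725 = 725
  stock rod 2: 725 = 725
  stock rod 3: 725 = 725
  stock rod 4: 675 = 675
  stock rod 5: 550 + 250 = 800
  stock rod 6: 475 + 275 = 750
  stock rod 7: 475 + 175 = 650
  stock rod 8: 450 = 450
  stock rod 9: 425 = 425
  stock rod 10: 425 = 425
  stock rod 11: 400 = 400
Every load is within 800 cm, so 11 stock rods suffice.

Yes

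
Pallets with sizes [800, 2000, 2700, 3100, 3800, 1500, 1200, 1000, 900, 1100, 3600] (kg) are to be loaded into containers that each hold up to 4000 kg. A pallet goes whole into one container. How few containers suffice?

Total = 3800 + 3600 + 3100 + 2700 + 2000 + 1500 + 1200 + 1100 + 1000 + 900 + 800 = 21700 kg.
Lower bound: ⌈21700/4000⌉ = 6 containers.
A packing using 6 containers:
  container 1: 3800 = 3800
  container 2: 3600 = 3600
  container 3: 3100 + 900 = 4000
  container 4: 2700 + 1200 = 3900
  container 5: 2000 + 1500 = 3500
  container 6: 1100 + 1000 + 800 = 2900
This matches the lower bound, so 6 is optimal.

6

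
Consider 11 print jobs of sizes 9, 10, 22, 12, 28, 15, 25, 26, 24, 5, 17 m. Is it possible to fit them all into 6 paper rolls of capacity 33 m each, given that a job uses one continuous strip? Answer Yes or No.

Total = 193 m; ⌈193/33⌉ = 6.
The bound of 6 does not rule out 6, but exhaustive search shows no assignment into 6 paper rolls of capacity 33 m exists — the minimum is 7.

No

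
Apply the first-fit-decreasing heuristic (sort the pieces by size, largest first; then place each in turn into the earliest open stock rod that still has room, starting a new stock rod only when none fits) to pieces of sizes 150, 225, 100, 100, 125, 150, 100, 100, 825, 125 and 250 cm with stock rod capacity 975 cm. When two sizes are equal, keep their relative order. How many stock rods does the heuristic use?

Sorted descending: 825, 250, 225, 150, 150, 125, 125, 100, 100, 100, 100.
  825 → stock rod 1 (new)  [load 825/975]
  250 → stock rod 2 (new)  [load 250/975]
  225 → stock rod 2  [load 475/975]
  150 → stock rod 1  [load 975/975]
  150 → stock rod 2  [load 625/975]
  125 → stock rod 2  [load 750/975]
  125 → stock rod 2  [load 875/975]
  100 → stock rod 2  [load 975/975]
  100 → stock rod 3 (new)  [load 100/975]
  100 → stock rod 3  [load 200/975]
  100 → stock rod 3  [load 300/975]
3 stock rods opened.

3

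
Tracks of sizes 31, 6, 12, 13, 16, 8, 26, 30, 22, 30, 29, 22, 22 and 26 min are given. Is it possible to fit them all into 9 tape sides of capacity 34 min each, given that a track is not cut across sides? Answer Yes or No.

Total = 293 min; ⌈293/34⌉ = 9.
The bound of 9 does not rule out 9, but exhaustive search shows no assignment into 9 tape sides of capacity 34 min exists — the minimum is 10.

No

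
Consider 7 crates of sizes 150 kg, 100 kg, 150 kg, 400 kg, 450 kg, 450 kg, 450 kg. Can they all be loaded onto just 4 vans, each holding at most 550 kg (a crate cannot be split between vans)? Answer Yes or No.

No

Total = 2150 kg; ⌈2150/550⌉ = 4.
The bound of 4 does not rule out 4, but exhaustive search shows no assignment into 4 vans of capacity 550 kg exists — the minimum is 5.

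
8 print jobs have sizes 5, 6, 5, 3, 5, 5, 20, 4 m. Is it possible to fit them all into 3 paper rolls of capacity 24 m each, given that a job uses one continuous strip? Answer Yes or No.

A valid assignment using 3 paper rolls:
  roll 1: 20 + 4 = 24
  roll 2: 6 + 5 + 5 + 5 + 3 = 24
  roll 3: 5 = 5
Every load is within 24 m, so 3 paper rolls suffice.

Yes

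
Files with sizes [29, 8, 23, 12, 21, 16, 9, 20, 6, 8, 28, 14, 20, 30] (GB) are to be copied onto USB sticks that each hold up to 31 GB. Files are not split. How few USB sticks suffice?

Total = 30 + 29 + 28 + 23 + 21 + 20 + 20 + 16 + 14 + 12 + 9 + 8 + 8 + 6 = 244 GB.
Lower bound: ⌈244/31⌉ = 8 USB sticks.
A packing using 9 USB sticks:
  USB stick 1: 30 = 30
  USB stick 2: 29 = 29
  USB stick 3: 28 = 28
  USB stick 4: 23 + 8 = 31
  USB stick 5: 21 + 9 = 30
  USB stick 6: 20 + 8 = 28
  USB stick 7: 20 + 6 = 26
  USB stick 8: 16 + 14 = 30
  USB stick 9: 12 = 12
No arrangement into 8 USB sticks stays within capacity, so 9 is optimal.

9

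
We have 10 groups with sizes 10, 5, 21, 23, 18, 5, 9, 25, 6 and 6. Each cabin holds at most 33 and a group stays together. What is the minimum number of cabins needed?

Total = 25 + 23 + 21 + 18 + 10 + 9 + 6 + 6 + 5 + 5 = 128.
Lower bound: ⌈128/33⌉ = 4 cabins.
A packing using 4 cabins:
  cabin 1: 25 + 6 = 31
  cabin 2: 23 + 10 = 33
  cabin 3: 21 + 6 + 5 = 32
  cabin 4: 18 + 9 + 5 = 32
This matches the lower bound, so 4 is optimal.

4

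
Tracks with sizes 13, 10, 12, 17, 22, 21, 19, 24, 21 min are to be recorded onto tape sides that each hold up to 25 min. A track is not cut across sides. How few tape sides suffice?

8

Total = 24 + 22 + 21 + 21 + 19 + 17 + 13 + 12 + 10 = 159 min.
Lower bound: ⌈159/25⌉ = 7 tape sides.
A packing using 8 tape sides:
  side 1: 24 = 24
  side 2: 22 = 22
  side 3: 21 = 21
  side 4: 21 = 21
  side 5: 19 = 19
  side 6: 17 = 17
  side 7: 13 + 12 = 25
  side 8: 10 = 10
No arrangement into 7 tape sides stays within capacity, so 8 is optimal.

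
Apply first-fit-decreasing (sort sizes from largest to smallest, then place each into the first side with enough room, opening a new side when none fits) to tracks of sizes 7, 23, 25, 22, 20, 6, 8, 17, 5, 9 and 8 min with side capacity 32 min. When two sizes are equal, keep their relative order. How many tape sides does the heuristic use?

Sorted descending: 25, 23, 22, 20, 17, 9, 8, 8, 7, 6, 5.
  25 → side 1 (new)  [load 25/32]
  23 → side 2 (new)  [load 23/32]
  22 → side 3 (new)  [load 22/32]
  20 → side 4 (new)  [load 20/32]
  17 → side 5 (new)  [load 17/32]
  9 → side 2  [load 32/32]
  8 → side 3  [load 30/32]
  8 → side 4  [load 28/32]
  7 → side 1  [load 32/32]
  6 → side 5  [load 23/32]
  5 → side 5  [load 28/32]
5 tape sides opened.

5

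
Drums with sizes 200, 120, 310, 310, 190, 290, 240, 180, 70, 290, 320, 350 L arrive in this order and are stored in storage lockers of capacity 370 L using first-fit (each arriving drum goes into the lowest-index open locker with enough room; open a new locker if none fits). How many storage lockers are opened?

9

  200 → locker 1 (new)  [load 200/370]
  120 → locker 1  [load 320/370]
  310 → locker 2 (new)  [load 310/370]
  310 → locker 3 (new)  [load 310/370]
  190 → locker 4 (new)  [load 190/370]
  290 → locker 5 (new)  [load 290/370]
  240 → locker 6 (new)  [load 240/370]
  180 → locker 4  [load 370/370]
  70 → locker 5  [load 360/370]
  290 → locker 7 (new)  [load 290/370]
  320 → locker 8 (new)  [load 320/370]
  350 → locker 9 (new)  [load 350/370]
9 storage lockers opened.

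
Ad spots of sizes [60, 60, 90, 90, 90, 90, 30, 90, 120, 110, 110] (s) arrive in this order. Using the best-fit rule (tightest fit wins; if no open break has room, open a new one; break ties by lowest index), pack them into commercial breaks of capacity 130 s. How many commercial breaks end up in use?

9

  60 → break 1 (new)  [load 60/130]
  60 → break 1  [load 120/130]
  90 → break 2 (new)  [load 90/130]
  90 → break 3 (new)  [load 90/130]
  90 → break 4 (new)  [load 90/130]
  90 → break 5 (new)  [load 90/130]
  30 → break 2  [load 120/130]
  90 → break 6 (new)  [load 90/130]
  120 → break 7 (new)  [load 120/130]
  110 → break 8 (new)  [load 110/130]
  110 → break 9 (new)  [load 110/130]
9 commercial breaks opened.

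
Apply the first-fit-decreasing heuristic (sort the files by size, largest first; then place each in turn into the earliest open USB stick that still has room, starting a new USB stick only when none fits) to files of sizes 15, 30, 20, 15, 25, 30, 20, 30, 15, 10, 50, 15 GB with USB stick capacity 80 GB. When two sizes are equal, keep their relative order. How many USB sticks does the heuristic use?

4

Sorted descending: 50, 30, 30, 30, 25, 20, 20, 15, 15, 15, 15, 10.
  50 → USB stick 1 (new)  [load 50/80]
  30 → USB stick 1  [load 80/80]
  30 → USB stick 2 (new)  [load 30/80]
  30 → USB stick 2  [load 60/80]
  25 → USB stick 3 (new)  [load 25/80]
  20 → USB stick 2  [load 80/80]
  20 → USB stick 3  [load 45/80]
  15 → USB stick 3  [load 60/80]
  15 → USB stick 3  [load 75/80]
  15 → USB stick 4 (new)  [load 15/80]
  15 → USB stick 4  [load 30/80]
  10 → USB stick 4  [load 40/80]
4 USB sticks opened.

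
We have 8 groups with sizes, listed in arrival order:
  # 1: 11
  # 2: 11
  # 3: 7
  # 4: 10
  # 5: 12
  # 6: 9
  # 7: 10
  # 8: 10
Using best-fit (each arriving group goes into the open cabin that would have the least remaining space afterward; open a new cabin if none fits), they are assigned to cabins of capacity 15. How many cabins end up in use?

  11 → cabin 1 (new)  [load 11/15]
  11 → cabin 2 (new)  [load 11/15]
  7 → cabin 3 (new)  [load 7/15]
  10 → cabin 4 (new)  [load 10/15]
  12 → cabin 5 (new)  [load 12/15]
  9 → cabin 6 (new)  [load 9/15]
  10 → cabin 7 (new)  [load 10/15]
  10 → cabin 8 (new)  [load 10/15]
8 cabins opened.

8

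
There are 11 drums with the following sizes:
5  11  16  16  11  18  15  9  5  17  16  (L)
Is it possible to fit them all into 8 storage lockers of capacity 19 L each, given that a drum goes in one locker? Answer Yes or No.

No

Total = 139 L; ⌈139/19⌉ = 8.
The bound of 8 does not rule out 8, but exhaustive search shows no assignment into 8 storage lockers of capacity 19 L exists — the minimum is 9.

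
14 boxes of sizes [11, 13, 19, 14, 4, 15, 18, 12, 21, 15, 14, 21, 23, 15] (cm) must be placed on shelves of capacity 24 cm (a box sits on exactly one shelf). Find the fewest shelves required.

Total = 23 + 21 + 21 + 19 + 18 + 15 + 15 + 15 + 14 + 14 + 13 + 12 + 11 + 4 = 215 cm.
Lower bound: ⌈215/24⌉ = 9 shelves.
Also, 11 boxes each exceed 12 cm, and no two of those can share a shelf, so at least 11 shelves are needed.
A packing using 12 shelves:
  shelf 1: 23 = 23
  shelf 2: 21 = 21
  shelf 3: 21 = 21
  shelf 4: 19 + 4 = 23
  shelf 5: 18 = 18
  shelf 6: 15 = 15
  shelf 7: 15 = 15
  shelf 8: 15 = 15
  shelf 9: 14 = 14
  shelf 10: 14 = 14
  shelf 11: 13 + 11 = 24
  shelf 12: 12 = 12
No arrangement into 11 shelves stays within capacity, so 12 is optimal.

12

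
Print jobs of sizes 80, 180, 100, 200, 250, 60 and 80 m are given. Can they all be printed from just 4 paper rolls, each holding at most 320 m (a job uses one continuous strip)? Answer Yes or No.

Yes

A valid assignment using 4 paper rolls:
  roll 1: 250 + 60 = 310
  roll 2: 200 + 100 = 300
  roll 3: 180 + 80 = 260
  roll 4: 80 = 80
Every load is within 320 m, so 4 paper rolls suffice.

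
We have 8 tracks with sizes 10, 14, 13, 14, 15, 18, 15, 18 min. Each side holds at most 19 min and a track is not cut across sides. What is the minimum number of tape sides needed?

8

Total = 18 + 18 + 15 + 15 + 14 + 14 + 13 + 10 = 117 min.
Lower bound: ⌈117/19⌉ = 7 tape sides.
Also, 8 tracks each exceed 19/2 min, and no two of those can share a side, so at least 8 tape sides are needed.
A packing using 8 tape sides:
  side 1: 18 = 18
  side 2: 18 = 18
  side 3: 15 = 15
  side 4: 15 = 15
  side 5: 14 = 14
  side 6: 14 = 14
  side 7: 13 = 13
  side 8: 10 = 10
This matches the lower bound, so 8 is optimal.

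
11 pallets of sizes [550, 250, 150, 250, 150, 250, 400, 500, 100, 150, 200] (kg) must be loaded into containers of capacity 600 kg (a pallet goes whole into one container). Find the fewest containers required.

6

Total = 550 + 500 + 400 + 250 + 250 + 250 + 200 + 150 + 150 + 150 + 100 = 2950 kg.
Lower bound: ⌈2950/600⌉ = 5 containers.
A packing using 6 containers:
  container 1: 550 = 550
  container 2: 500 + 100 = 600
  container 3: 400 + 200 = 600
  container 4: 250 + 250 = 500
  container 5: 250 + 150 + 150 = 550
  container 6: 150 = 150
No arrangement into 5 containers stays within capacity, so 6 is optimal.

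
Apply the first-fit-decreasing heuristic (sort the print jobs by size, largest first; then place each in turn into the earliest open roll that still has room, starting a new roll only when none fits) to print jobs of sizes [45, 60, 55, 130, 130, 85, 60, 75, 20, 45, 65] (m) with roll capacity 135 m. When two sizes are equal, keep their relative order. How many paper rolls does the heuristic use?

6

Sorted descending: 130, 130, 85, 75, 65, 60, 60, 55, 45, 45, 20.
  130 → roll 1 (new)  [load 130/135]
  130 → roll 2 (new)  [load 130/135]
  85 → roll 3 (new)  [load 85/135]
  75 → roll 4 (new)  [load 75/135]
  65 → roll 5 (new)  [load 65/135]
  60 → roll 4  [load 135/135]
  60 → roll 5  [load 125/135]
  55 → roll 6 (new)  [load 55/135]
  45 → roll 3  [load 130/135]
  45 → roll 6  [load 100/135]
  20 → roll 6  [load 120/135]
6 paper rolls opened.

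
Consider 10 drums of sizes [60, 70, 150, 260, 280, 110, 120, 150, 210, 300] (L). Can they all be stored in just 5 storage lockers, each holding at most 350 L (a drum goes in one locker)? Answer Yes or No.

No

Total = 1710 L; ⌈1710/350⌉ = 5.
The bound of 5 does not rule out 5, but exhaustive search shows no assignment into 5 storage lockers of capacity 350 L exists — the minimum is 6.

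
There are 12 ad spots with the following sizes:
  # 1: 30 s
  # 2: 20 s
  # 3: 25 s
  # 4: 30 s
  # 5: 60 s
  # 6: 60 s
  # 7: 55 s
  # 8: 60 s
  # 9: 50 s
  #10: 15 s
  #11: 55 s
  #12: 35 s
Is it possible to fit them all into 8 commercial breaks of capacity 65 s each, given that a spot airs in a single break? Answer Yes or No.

Total = 495 s; ⌈495/65⌉ = 8.
The bound of 8 does not rule out 8, but exhaustive search shows no assignment into 8 commercial breaks of capacity 65 s exists — the minimum is 9.

No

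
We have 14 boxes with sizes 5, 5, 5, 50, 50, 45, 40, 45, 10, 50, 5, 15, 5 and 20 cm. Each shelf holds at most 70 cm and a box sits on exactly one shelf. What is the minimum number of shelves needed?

6

Total = 50 + 50 + 50 + 45 + 45 + 40 + 20 + 15 + 10 + 5 + 5 + 5 + 5 + 5 = 350 cm.
Lower bound: ⌈350/70⌉ = 5 shelves.
Also, 6 boxes each exceed 35 cm, and no two of those can share a shelf, so at least 6 shelves are needed.
A packing using 6 shelves:
  shelf 1: 50 + 20 = 70
  shelf 2: 50 + 15 + 5 = 70
  shelf 3: 50 + 10 + 5 + 5 = 70
  shelf 4: 45 + 5 + 5 = 55
  shelf 5: 45 = 45
  shelf 6: 40 = 40
This matches the lower bound, so 6 is optimal.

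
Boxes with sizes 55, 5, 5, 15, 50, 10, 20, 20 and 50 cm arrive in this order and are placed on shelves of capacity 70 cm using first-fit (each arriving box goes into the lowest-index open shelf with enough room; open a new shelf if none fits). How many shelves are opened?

  55 → shelf 1 (new)  [load 55/70]
  5 → shelf 1  [load 60/70]
  5 → shelf 1  [load 65/70]
  15 → shelf 2 (new)  [load 15/70]
  50 → shelf 2  [load 65/70]
  10 → shelf 3 (new)  [load 10/70]
  20 → shelf 3  [load 30/70]
  20 → shelf 3  [load 50/70]
  50 → shelf 4 (new)  [load 50/70]
4 shelves opened.

4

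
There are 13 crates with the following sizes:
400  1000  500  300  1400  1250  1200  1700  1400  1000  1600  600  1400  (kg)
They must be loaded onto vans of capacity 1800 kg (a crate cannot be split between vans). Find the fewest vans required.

Total = 1700 + 1600 + 1400 + 1400 + 1400 + 1250 + 1200 + 1000 + 1000 + 600 + 500 + 400 + 300 = 13750 kg.
Lower bound: ⌈13750/1800⌉ = 8 vans.
Also, 9 crates each exceed 900 kg, and no two of those can share a van, so at least 9 vans are needed.
A packing using 9 vans:
  van 1: 1700 = 1700
  van 2: 1600 = 1600
  van 3: 1400 + 400 = 1800
  van 4: 1400 + 300 = 1700
  van 5: 1400 = 1400
  van 6: 1250 + 500 = 1750
  van 7: 1200 + 600 = 1800
  van 8: 1000 = 1000
  van 9: 1000 = 1000
This matches the lower bound, so 9 is optimal.

9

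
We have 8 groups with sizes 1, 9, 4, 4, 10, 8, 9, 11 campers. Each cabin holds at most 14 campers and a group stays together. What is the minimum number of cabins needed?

Total = 11 + 10 + 9 + 9 + 8 + 4 + 4 + 1 = 56 campers.
Lower bound: ⌈56/14⌉ = 4 cabins.
Also, 5 groups each exceed 7 campers, and no two of those can share a cabin, so at least 5 cabins are needed.
A packing using 5 cabins:
  cabin 1: 11 + 1 = 12
  cabin 2: 10 + 4 = 14
  cabin 3: 9 + 4 = 13
  cabin 4: 9 = 9
  cabin 5: 8 = 8
This matches the lower bound, so 5 is optimal.

5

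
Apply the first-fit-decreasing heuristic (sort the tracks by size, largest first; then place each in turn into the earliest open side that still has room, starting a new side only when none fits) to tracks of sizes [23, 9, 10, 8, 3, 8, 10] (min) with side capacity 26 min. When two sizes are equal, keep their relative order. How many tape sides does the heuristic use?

3

Sorted descending: 23, 10, 10, 9, 8, 8, 3.
  23 → side 1 (new)  [load 23/26]
  10 → side 2 (new)  [load 10/26]
  10 → side 2  [load 20/26]
  9 → side 3 (new)  [load 9/26]
  8 → side 3  [load 17/26]
  8 → side 3  [load 25/26]
  3 → side 1  [load 26/26]
3 tape sides opened.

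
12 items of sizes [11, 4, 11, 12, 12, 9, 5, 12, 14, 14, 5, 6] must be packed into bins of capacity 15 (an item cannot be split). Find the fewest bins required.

Total = 14 + 14 + 12 + 12 + 12 + 11 + 11 + 9 + 6 + 5 + 5 + 4 = 115.
Lower bound: ⌈115/15⌉ = 8 bins.
A packing using 9 bins:
  bin 1: 14 = 14
  bin 2: 14 = 14
  bin 3: 12 = 12
  bin 4: 12 = 12
  bin 5: 12 = 12
  bin 6: 11 + 4 = 15
  bin 7: 11 = 11
  bin 8: 9 + 6 = 15
  bin 9: 5 + 5 = 10
No arrangement into 8 bins stays within capacity, so 9 is optimal.

9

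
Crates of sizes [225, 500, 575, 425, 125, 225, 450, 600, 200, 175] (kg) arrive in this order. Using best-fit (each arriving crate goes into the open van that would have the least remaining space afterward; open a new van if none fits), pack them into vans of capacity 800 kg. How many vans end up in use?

5

  225 → van 1 (new)  [load 225/800]
  500 → van 1  [load 725/800]
  575 → van 2 (new)  [load 575/800]
  425 → van 3 (new)  [load 425/800]
  125 → van 2  [load 700/800]
  225 → van 3  [load 650/800]
  450 → van 4 (new)  [load 450/800]
  600 → van 5 (new)  [load 600/800]
  200 → van 5  [load 800/800]
  175 → van 4  [load 625/800]
5 vans opened.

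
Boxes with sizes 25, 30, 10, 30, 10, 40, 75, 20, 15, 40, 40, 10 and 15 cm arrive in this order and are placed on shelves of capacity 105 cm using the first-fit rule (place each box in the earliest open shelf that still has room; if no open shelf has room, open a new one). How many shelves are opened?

  25 → shelf 1 (new)  [load 25/105]
  30 → shelf 1  [load 55/105]
  10 → shelf 1  [load 65/105]
  30 → shelf 1  [load 95/105]
  10 → shelf 1  [load 105/105]
  40 → shelf 2 (new)  [load 40/105]
  75 → shelf 3 (new)  [load 75/105]
  20 → shelf 2  [load 60/105]
  15 → shelf 2  [load 75/105]
  40 → shelf 4 (new)  [load 40/105]
  40 → shelf 4  [load 80/105]
  10 → shelf 2  [load 85/105]
  15 → shelf 2  [load 100/105]
4 shelves opened.

4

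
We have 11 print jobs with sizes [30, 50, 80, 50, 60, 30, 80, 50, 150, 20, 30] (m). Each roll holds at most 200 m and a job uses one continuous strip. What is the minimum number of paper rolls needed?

Total = 150 + 80 + 80 + 60 + 50 + 50 + 50 + 30 + 30 + 30 + 20 = 630 m.
Lower bound: ⌈630/200⌉ = 4 paper rolls.
A packing using 4 paper rolls:
  roll 1: 150 + 50 = 200
  roll 2: 80 + 80 + 30 = 190
  roll 3: 60 + 50 + 50 + 30 = 190
  roll 4: 30 + 20 = 50
This matches the lower bound, so 4 is optimal.

4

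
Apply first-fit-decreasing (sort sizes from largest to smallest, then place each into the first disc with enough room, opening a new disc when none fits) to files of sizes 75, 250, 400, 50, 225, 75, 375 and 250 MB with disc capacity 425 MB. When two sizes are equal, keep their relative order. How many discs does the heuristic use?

Sorted descending: 400, 375, 250, 250, 225, 75, 75, 50.
  400 → disc 1 (new)  [load 400/425]
  375 → disc 2 (new)  [load 375/425]
  250 → disc 3 (new)  [load 250/425]
  250 → disc 4 (new)  [load 250/425]
  225 → disc 5 (new)  [load 225/425]
  75 → disc 3  [load 325/425]
  75 → disc 3  [load 400/425]
  50 → disc 2  [load 425/425]
5 discs opened.

5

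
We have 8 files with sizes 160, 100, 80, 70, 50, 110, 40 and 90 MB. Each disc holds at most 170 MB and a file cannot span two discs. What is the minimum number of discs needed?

Total = 160 + 110 + 100 + 90 + 80 + 70 + 50 + 40 = 700 MB.
Lower bound: ⌈700/170⌉ = 5 discs.
A packing using 5 discs:
  disc 1: 160 = 160
  disc 2: 110 + 50 = 160
  disc 3: 100 + 70 = 170
  disc 4: 90 + 80 = 170
  disc 5: 40 = 40
This matches the lower bound, so 5 is optimal.

5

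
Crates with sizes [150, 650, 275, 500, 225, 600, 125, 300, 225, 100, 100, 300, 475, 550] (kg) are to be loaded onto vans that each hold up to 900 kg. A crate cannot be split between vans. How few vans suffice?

6

Total = 650 + 600 + 550 + 500 + 475 + 300 + 300 + 275 + 225 + 225 + 150 + 125 + 100 + 100 = 4575 kg.
Lower bound: ⌈4575/900⌉ = 6 vans.
A packing using 6 vans:
  van 1: 650 + 225 = 875
  van 2: 600 + 300 = 900
  van 3: 550 + 300 = 850
  van 4: 500 + 275 + 125 = 900
  van 5: 475 + 225 + 150 = 850
  van 6: 100 + 100 = 200
This matches the lower bound, so 6 is optimal.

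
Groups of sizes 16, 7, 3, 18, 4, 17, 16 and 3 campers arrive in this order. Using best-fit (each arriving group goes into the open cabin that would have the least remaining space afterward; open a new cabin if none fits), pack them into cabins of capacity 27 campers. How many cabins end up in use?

4

  16 → cabin 1 (new)  [load 16/27]
  7 → cabin 1  [load 23/27]
  3 → cabin 1  [load 26/27]
  18 → cabin 2 (new)  [load 18/27]
  4 → cabin 2  [load 22/27]
  17 → cabin 3 (new)  [load 17/27]
  16 → cabin 4 (new)  [load 16/27]
  3 → cabin 2  [load 25/27]
4 cabins opened.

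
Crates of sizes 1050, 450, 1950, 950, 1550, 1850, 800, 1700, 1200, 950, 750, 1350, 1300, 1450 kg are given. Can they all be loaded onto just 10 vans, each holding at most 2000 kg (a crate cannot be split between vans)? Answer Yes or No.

Yes

A valid assignment using 10 vans:
  van 1: 1950 = 1950
  van 2: 1850 = 1850
  van 3: 1700 = 1700
  van 4: 1550 + 450 = 2000
  van 5: 1450 = 1450
  van 6: 1350 = 1350
  van 7: 1300 = 1300
  van 8: 1200 + 800 = 2000
  van 9: 1050 + 950 = 2000
  van 10: 950 + 750 = 1700
Every load is within 2000 kg, so 10 vans suffice.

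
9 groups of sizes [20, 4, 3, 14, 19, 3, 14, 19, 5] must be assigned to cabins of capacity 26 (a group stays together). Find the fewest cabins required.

Total = 20 + 19 + 19 + 14 + 14 + 5 + 4 + 3 + 3 = 101.
Lower bound: ⌈101/26⌉ = 4 cabins.
Also, 5 groups each exceed 13, and no two of those can share a cabin, so at least 5 cabins are needed.
A packing using 5 cabins:
  cabin 1: 20 + 5 = 25
  cabin 2: 19 + 4 + 3 = 26
  cabin 3: 19 + 3 = 22
  cabin 4: 14 = 14
  cabin 5: 14 = 14
This matches the lower bound, so 5 is optimal.

5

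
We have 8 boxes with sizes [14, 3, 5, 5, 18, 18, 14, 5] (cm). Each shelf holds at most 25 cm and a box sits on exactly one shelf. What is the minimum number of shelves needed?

Total = 18 + 18 + 14 + 14 + 5 + 5 + 5 + 3 = 82 cm.
Lower bound: ⌈82/25⌉ = 4 shelves.
A packing using 4 shelves:
  shelf 1: 18 + 5 = 23
  shelf 2: 18 + 5 = 23
  shelf 3: 14 + 5 + 3 = 22
  shelf 4: 14 = 14
This matches the lower bound, so 4 is optimal.

4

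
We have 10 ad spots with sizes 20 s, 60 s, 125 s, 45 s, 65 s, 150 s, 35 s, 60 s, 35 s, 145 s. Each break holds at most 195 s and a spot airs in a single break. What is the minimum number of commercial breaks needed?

Total = 150 + 145 + 125 + 65 + 60 + 60 + 45 + 35 + 35 + 20 = 740 s.
Lower bound: ⌈740/195⌉ = 4 commercial breaks.
A packing using 4 commercial breaks:
  break 1: 150 + 45 = 195
  break 2: 145 + 35 = 180
  break 3: 125 + 65 = 190
  break 4: 60 + 60 + 35 + 20 = 175
This matches the lower bound, so 4 is optimal.

4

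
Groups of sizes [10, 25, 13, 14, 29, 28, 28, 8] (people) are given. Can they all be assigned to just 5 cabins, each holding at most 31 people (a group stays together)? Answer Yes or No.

No

Total = 155 people; ⌈155/31⌉ = 5.
The bound of 5 does not rule out 5, but exhaustive search shows no assignment into 5 cabins of capacity 31 people exists — the minimum is 6.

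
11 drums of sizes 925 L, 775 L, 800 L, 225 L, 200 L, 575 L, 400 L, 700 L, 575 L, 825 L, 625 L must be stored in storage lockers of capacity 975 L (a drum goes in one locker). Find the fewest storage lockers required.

8

Total = 925 + 825 + 800 + 775 + 700 + 625 + 575 + 575 + 400 + 225 + 200 = 6625 L.
Lower bound: ⌈6625/975⌉ = 7 storage lockers.
Also, 8 drums each exceed 975/2 L, and no two of those can share a locker, so at least 8 storage lockers are needed.
A packing using 8 storage lockers:
  locker 1: 925 = 925
  locker 2: 825 = 825
  locker 3: 800 = 800
  locker 4: 775 + 200 = 975
  locker 5: 700 + 225 = 925
  locker 6: 625 = 625
  locker 7: 575 + 400 = 975
  locker 8: 575 = 575
This matches the lower bound, so 8 is optimal.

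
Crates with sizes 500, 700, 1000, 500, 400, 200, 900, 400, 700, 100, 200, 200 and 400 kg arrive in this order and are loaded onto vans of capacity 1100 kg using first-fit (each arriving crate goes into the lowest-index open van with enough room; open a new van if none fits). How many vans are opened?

6

  500 → van 1 (new)  [load 500/1100]
  700 → van 2 (new)  [load 700/1100]
  1000 → van 3 (new)  [load 1000/1100]
  500 → van 1  [load 1000/1100]
  400 → van 2  [load 1100/1100]
  200 → van 4 (new)  [load 200/1100]
  900 → van 4  [load 1100/1100]
  400 → van 5 (new)  [load 400/1100]
  700 → van 5  [load 1100/1100]
  100 → van 1  [load 1100/1100]
  200 → van 6 (new)  [load 200/1100]
  200 → van 6  [load 400/1100]
  400 → van 6  [load 800/1100]
6 vans opened.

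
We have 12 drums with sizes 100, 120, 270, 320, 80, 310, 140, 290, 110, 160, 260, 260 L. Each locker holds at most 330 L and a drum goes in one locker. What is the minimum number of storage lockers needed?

9

Total = 320 + 310 + 290 + 270 + 260 + 260 + 160 + 140 + 120 + 110 + 100 + 80 = 2420 L.
Lower bound: ⌈2420/330⌉ = 8 storage lockers.
A packing using 9 storage lockers:
  locker 1: 320 = 320
  locker 2: 310 = 310
  locker 3: 290 = 290
  locker 4: 270 = 270
  locker 5: 260 = 260
  locker 6: 260 = 260
  locker 7: 160 + 140 = 300
  locker 8: 120 + 110 + 100 = 330
  locker 9: 80 = 80
No arrangement into 8 storage lockers stays within capacity, so 9 is optimal.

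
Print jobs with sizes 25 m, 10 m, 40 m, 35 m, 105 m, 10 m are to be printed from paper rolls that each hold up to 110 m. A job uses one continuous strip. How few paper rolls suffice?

Total = 105 + 40 + 35 + 25 + 10 + 10 = 225 m.
Lower bound: ⌈225/110⌉ = 3 paper rolls.
A packing using 3 paper rolls:
  roll 1: 105 = 105
  roll 2: 40 + 35 + 25 + 10 = 110
  roll 3: 10 = 10
This matches the lower bound, so 3 is optimal.

3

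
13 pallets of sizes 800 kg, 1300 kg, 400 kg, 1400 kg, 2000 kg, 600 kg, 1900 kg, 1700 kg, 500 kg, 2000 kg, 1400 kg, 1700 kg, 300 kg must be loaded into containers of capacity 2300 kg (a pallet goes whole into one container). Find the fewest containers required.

Total = 2000 + 2000 + 1900 + 1700 + 1700 + 1400 + 1400 + 1300 + 800 + 600 + 500 + 400 + 300 = 16000 kg.
Lower bound: ⌈16000/2300⌉ = 7 containers.
Also, 8 pallets each exceed 1150 kg, and no two of those can share a container, so at least 8 containers are needed.
A packing using 8 containers:
  container 1: 2000 + 300 = 2300
  container 2: 2000 = 2000
  container 3: 1900 + 400 = 2300
  container 4: 1700 + 600 = 2300
  container 5: 1700 + 500 = 2200
  container 6: 1400 + 800 = 2200
  container 7: 1400 = 1400
  container 8: 1300 = 1300
This matches the lower bound, so 8 is optimal.

8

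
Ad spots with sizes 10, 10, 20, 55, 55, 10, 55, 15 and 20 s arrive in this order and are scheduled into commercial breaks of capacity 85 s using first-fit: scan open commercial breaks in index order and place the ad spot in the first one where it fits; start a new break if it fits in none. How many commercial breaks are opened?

4

  10 → break 1 (new)  [load 10/85]
  10 → break 1  [load 20/85]
  20 → break 1  [load 40/85]
  55 → break 2 (new)  [load 55/85]
  55 → break 3 (new)  [load 55/85]
  10 → break 1  [load 50/85]
  55 → break 4 (new)  [load 55/85]
  15 → break 1  [load 65/85]
  20 → break 1  [load 85/85]
4 commercial breaks opened.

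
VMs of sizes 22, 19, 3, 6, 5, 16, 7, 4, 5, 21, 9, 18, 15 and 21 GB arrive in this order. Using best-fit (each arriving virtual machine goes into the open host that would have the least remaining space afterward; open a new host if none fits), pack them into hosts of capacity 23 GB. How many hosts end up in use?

9

  22 → host 1 (new)  [load 22/23]
  19 → host 2 (new)  [load 19/23]
  3 → host 2  [load 22/23]
  6 → host 3 (new)  [load 6/23]
  5 → host 3  [load 11/23]
  16 → host 4 (new)  [load 16/23]
  7 → host 4  [load 23/23]
  4 → host 3  [load 15/23]
  5 → host 3  [load 20/23]
  21 → host 5 (new)  [load 21/23]
  9 → host 6 (new)  [load 9/23]
  18 → host 7 (new)  [load 18/23]
  15 → host 8 (new)  [load 15/23]
  21 → host 9 (new)  [load 21/23]
9 hosts opened.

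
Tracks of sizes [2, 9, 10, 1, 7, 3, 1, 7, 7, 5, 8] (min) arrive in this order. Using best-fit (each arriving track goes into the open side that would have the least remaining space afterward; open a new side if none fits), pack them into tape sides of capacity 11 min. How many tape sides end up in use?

7

  2 → side 1 (new)  [load 2/11]
  9 → side 1  [load 11/11]
  10 → side 2 (new)  [load 10/11]
  1 → side 2  [load 11/11]
  7 → side 3 (new)  [load 7/11]
  3 → side 3  [load 10/11]
  1 → side 3  [load 11/11]
  7 → side 4 (new)  [load 7/11]
  7 → side 5 (new)  [load 7/11]
  5 → side 6 (new)  [load 5/11]
  8 → side 7 (new)  [load 8/11]
7 tape sides opened.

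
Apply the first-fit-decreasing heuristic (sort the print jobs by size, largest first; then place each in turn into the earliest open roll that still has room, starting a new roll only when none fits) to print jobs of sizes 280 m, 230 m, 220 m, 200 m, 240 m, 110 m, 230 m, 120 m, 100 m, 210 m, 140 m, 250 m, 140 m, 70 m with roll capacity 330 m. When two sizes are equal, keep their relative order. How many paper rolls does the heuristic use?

Sorted descending: 280, 250, 240, 230, 230, 220, 210, 200, 140, 140, 120, 110, 100, 70.
  280 → roll 1 (new)  [load 280/330]
  250 → roll 2 (new)  [load 250/330]
  240 → roll 3 (new)  [load 240/330]
  230 → roll 4 (new)  [load 230/330]
  230 → roll 5 (new)  [load 230/330]
  220 → roll 6 (new)  [load 220/330]
  210 → roll 7 (new)  [load 210/330]
  200 → roll 8 (new)  [load 200/330]
  140 → roll 9 (new)  [load 140/330]
  140 → roll 9  [load 280/330]
  120 → roll 7  [load 330/330]
  110 → roll 6  [load 330/330]
  100 → roll 4  [load 330/330]
  70 → roll 2  [load 320/330]
9 paper rolls opened.

9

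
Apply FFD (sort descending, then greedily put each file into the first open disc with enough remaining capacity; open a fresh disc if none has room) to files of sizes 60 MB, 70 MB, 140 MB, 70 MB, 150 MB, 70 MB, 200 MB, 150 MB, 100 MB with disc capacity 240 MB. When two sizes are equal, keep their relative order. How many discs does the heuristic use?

5

Sorted descending: 200, 150, 150, 140, 100, 70, 70, 70, 60.
  200 → disc 1 (new)  [load 200/240]
  150 → disc 2 (new)  [load 150/240]
  150 → disc 3 (new)  [load 150/240]
  140 → disc 4 (new)  [load 140/240]
  100 → disc 4  [load 240/240]
  70 → disc 2  [load 220/240]
  70 → disc 3  [load 220/240]
  70 → disc 5 (new)  [load 70/240]
  60 → disc 5  [load 130/240]
5 discs opened.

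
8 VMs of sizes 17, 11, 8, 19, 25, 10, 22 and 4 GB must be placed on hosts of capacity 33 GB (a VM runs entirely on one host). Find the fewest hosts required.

4

Total = 25 + 22 + 19 + 17 + 11 + 10 + 8 + 4 = 116 GB.
Lower bound: ⌈116/33⌉ = 4 hosts.
A packing using 4 hosts:
  host 1: 25 + 8 = 33
  host 2: 22 + 11 = 33
  host 3: 19 + 10 + 4 = 33
  host 4: 17 = 17
This matches the lower bound, so 4 is optimal.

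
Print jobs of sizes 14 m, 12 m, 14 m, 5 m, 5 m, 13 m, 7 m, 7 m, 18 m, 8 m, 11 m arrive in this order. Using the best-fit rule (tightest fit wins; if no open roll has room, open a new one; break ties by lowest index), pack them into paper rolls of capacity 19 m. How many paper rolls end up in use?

  14 → roll 1 (new)  [load 14/19]
  12 → roll 2 (new)  [load 12/19]
  14 → roll 3 (new)  [load 14/19]
  5 → roll 1  [load 19/19]
  5 → roll 3  [load 19/19]
  13 → roll 4 (new)  [load 13/19]
  7 → roll 2  [load 19/19]
  7 → roll 5 (new)  [load 7/19]
  18 → roll 6 (new)  [load 18/19]
  8 → roll 5  [load 15/19]
  11 → roll 7 (new)  [load 11/19]
7 paper rolls opened.

7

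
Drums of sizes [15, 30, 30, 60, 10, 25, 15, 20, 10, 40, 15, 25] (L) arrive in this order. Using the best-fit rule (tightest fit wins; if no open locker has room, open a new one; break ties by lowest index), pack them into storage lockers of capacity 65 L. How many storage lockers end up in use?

5

  15 → locker 1 (new)  [load 15/65]
  30 → locker 1  [load 45/65]
  30 → locker 2 (new)  [load 30/65]
  60 → locker 3 (new)  [load 60/65]
  10 → locker 1  [load 55/65]
  25 → locker 2  [load 55/65]
  15 → locker 4 (new)  [load 15/65]
  20 → locker 4  [load 35/65]
  10 → locker 1  [load 65/65]
  40 → locker 5 (new)  [load 40/65]
  15 → locker 5  [load 55/65]
  25 → locker 4  [load 60/65]
5 storage lockers opened.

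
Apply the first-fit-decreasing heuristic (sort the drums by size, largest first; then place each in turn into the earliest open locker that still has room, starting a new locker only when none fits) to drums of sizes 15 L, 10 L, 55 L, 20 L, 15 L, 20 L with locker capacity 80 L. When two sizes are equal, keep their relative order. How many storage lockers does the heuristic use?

2

Sorted descending: 55, 20, 20, 15, 15, 10.
  55 → locker 1 (new)  [load 55/80]
  20 → locker 1  [load 75/80]
  20 → locker 2 (new)  [load 20/80]
  15 → locker 2  [load 35/80]
  15 → locker 2  [load 50/80]
  10 → locker 2  [load 60/80]
2 storage lockers opened.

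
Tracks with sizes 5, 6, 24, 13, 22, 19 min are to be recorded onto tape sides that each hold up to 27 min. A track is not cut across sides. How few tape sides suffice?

4

Total = 24 + 22 + 19 + 13 + 6 + 5 = 89 min.
Lower bound: ⌈89/27⌉ = 4 tape sides.
A packing using 4 tape sides:
  side 1: 24 = 24
  side 2: 22 + 5 = 27
  side 3: 19 + 6 = 25
  side 4: 13 = 13
This matches the lower bound, so 4 is optimal.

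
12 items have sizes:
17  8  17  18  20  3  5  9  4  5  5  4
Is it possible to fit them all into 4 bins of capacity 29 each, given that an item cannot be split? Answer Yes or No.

A valid assignment using 4 bins:
  bin 1: 20 + 9 = 29
  bin 2: 18 + 5 + 5 = 28
  bin 3: 17 + 8 + 4 = 29
  bin 4: 17 + 5 + 4 + 3 = 29
Every load is within 29, so 4 bins suffice.

Yes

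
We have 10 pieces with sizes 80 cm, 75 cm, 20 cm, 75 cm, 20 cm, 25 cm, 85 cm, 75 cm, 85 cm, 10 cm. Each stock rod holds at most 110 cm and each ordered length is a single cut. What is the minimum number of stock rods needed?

Total = 85 + 85 + 80 + 75 + 75 + 75 + 25 + 20 + 20 + 10 = 550 cm.
Lower bound: ⌈550/110⌉ = 5 stock rods.
Also, 6 pieces each exceed 55 cm, and no two of those can share a stock rod, so at least 6 stock rods are needed.
A packing using 6 stock rods:
  stock rod 1: 85 + 25 = 110
  stock rod 2: 85 + 20 = 105
  stock rod 3: 80 + 20 + 10 = 110
  stock rod 4: 75 = 75
  stock rod 5: 75 = 75
  stock rod 6: 75 = 75
This matches the lower bound, so 6 is optimal.

6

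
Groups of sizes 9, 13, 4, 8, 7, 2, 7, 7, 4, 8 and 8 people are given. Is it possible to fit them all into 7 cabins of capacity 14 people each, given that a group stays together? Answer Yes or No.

Yes

A valid assignment using 7 cabins:
  cabin 1: 13 = 13
  cabin 2: 9 + 4 = 13
  cabin 3: 8 + 4 + 2 = 14
  cabin 4: 8 = 8
  cabin 5: 8 = 8
  cabin 6: 7 + 7 = 14
  cabin 7: 7 = 7
Every load is within 14 people, so 7 cabins suffice.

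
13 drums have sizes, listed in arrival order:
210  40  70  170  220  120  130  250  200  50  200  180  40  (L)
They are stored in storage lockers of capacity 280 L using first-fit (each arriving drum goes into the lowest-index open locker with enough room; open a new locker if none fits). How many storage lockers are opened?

  210 → locker 1 (new)  [load 210/280]
  40 → locker 1  [load 250/280]
  70 → locker 2 (new)  [load 70/280]
  170 → locker 2  [load 240/280]
  220 → locker 3 (new)  [load 220/280]
  120 → locker 4 (new)  [load 120/280]
  130 → locker 4  [load 250/280]
  250 → locker 5 (new)  [load 250/280]
  200 → locker 6 (new)  [load 200/280]
  50 → locker 3  [load 270/280]
  200 → locker 7 (new)  [load 200/280]
  180 → locker 8 (new)  [load 180/280]
  40 → locker 2  [load 280/280]
8 storage lockers opened.

8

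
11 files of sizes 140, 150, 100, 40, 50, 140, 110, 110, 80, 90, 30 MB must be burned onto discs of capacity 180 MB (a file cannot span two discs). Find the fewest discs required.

Total = 150 + 140 + 140 + 110 + 110 + 100 + 90 + 80 + 50 + 40 + 30 = 1040 MB.
Lower bound: ⌈1040/180⌉ = 6 discs.
A packing using 7 discs:
  disc 1: 150 + 30 = 180
  disc 2: 140 + 40 = 180
  disc 3: 140 = 140
  disc 4: 110 + 50 = 160
  disc 5: 110 = 110
  disc 6: 100 + 80 = 180
  disc 7: 90 = 90
No arrangement into 6 discs stays within capacity, so 7 is optimal.

7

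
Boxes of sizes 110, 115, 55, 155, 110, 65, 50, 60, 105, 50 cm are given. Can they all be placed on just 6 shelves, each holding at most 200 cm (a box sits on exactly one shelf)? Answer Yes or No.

A valid assignment using 6 shelves:
  shelf 1: 155 = 155
  shelf 2: 115 + 65 = 180
  shelf 3: 110 + 60 = 170
  shelf 4: 110 + 55 = 165
  shelf 5: 105 + 50 = 155
  shelf 6: 50 = 50
Every load is within 200 cm, so 6 shelves suffice.

Yes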